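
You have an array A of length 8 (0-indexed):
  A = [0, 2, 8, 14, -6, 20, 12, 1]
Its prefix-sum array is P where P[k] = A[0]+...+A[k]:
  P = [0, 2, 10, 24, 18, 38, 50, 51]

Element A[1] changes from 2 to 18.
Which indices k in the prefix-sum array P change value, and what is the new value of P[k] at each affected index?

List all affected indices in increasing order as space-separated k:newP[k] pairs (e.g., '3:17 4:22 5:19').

Answer: 1:18 2:26 3:40 4:34 5:54 6:66 7:67

Derivation:
P[k] = A[0] + ... + A[k]
P[k] includes A[1] iff k >= 1
Affected indices: 1, 2, ..., 7; delta = 16
  P[1]: 2 + 16 = 18
  P[2]: 10 + 16 = 26
  P[3]: 24 + 16 = 40
  P[4]: 18 + 16 = 34
  P[5]: 38 + 16 = 54
  P[6]: 50 + 16 = 66
  P[7]: 51 + 16 = 67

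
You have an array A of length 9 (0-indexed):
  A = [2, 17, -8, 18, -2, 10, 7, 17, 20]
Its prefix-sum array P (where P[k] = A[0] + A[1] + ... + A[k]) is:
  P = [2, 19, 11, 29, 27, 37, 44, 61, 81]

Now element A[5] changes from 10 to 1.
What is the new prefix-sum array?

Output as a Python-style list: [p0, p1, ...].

Change: A[5] 10 -> 1, delta = -9
P[k] for k < 5: unchanged (A[5] not included)
P[k] for k >= 5: shift by delta = -9
  P[0] = 2 + 0 = 2
  P[1] = 19 + 0 = 19
  P[2] = 11 + 0 = 11
  P[3] = 29 + 0 = 29
  P[4] = 27 + 0 = 27
  P[5] = 37 + -9 = 28
  P[6] = 44 + -9 = 35
  P[7] = 61 + -9 = 52
  P[8] = 81 + -9 = 72

Answer: [2, 19, 11, 29, 27, 28, 35, 52, 72]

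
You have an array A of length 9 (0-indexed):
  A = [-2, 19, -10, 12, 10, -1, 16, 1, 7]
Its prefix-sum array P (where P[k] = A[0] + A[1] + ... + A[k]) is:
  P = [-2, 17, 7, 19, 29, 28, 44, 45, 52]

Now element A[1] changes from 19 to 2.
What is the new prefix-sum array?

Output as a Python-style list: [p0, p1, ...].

Change: A[1] 19 -> 2, delta = -17
P[k] for k < 1: unchanged (A[1] not included)
P[k] for k >= 1: shift by delta = -17
  P[0] = -2 + 0 = -2
  P[1] = 17 + -17 = 0
  P[2] = 7 + -17 = -10
  P[3] = 19 + -17 = 2
  P[4] = 29 + -17 = 12
  P[5] = 28 + -17 = 11
  P[6] = 44 + -17 = 27
  P[7] = 45 + -17 = 28
  P[8] = 52 + -17 = 35

Answer: [-2, 0, -10, 2, 12, 11, 27, 28, 35]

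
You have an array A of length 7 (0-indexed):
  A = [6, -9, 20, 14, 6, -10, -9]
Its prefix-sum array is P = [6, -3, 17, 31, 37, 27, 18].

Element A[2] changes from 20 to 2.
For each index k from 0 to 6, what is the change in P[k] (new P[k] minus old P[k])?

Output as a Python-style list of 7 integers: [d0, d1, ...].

Element change: A[2] 20 -> 2, delta = -18
For k < 2: P[k] unchanged, delta_P[k] = 0
For k >= 2: P[k] shifts by exactly -18
Delta array: [0, 0, -18, -18, -18, -18, -18]

Answer: [0, 0, -18, -18, -18, -18, -18]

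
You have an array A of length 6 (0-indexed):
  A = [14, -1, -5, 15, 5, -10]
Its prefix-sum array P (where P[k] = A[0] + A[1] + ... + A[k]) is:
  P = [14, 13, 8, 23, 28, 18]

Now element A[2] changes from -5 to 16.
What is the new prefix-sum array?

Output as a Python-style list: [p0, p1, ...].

Change: A[2] -5 -> 16, delta = 21
P[k] for k < 2: unchanged (A[2] not included)
P[k] for k >= 2: shift by delta = 21
  P[0] = 14 + 0 = 14
  P[1] = 13 + 0 = 13
  P[2] = 8 + 21 = 29
  P[3] = 23 + 21 = 44
  P[4] = 28 + 21 = 49
  P[5] = 18 + 21 = 39

Answer: [14, 13, 29, 44, 49, 39]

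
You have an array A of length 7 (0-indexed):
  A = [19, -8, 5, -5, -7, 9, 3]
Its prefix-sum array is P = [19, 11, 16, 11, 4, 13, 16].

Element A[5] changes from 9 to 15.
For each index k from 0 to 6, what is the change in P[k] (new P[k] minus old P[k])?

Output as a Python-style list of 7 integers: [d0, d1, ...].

Element change: A[5] 9 -> 15, delta = 6
For k < 5: P[k] unchanged, delta_P[k] = 0
For k >= 5: P[k] shifts by exactly 6
Delta array: [0, 0, 0, 0, 0, 6, 6]

Answer: [0, 0, 0, 0, 0, 6, 6]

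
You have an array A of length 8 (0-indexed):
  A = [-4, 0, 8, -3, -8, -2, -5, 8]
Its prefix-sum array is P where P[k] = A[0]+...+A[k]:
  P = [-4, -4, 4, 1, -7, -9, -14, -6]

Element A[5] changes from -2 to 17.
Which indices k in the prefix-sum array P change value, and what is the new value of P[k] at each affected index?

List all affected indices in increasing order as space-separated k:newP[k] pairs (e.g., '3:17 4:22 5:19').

P[k] = A[0] + ... + A[k]
P[k] includes A[5] iff k >= 5
Affected indices: 5, 6, ..., 7; delta = 19
  P[5]: -9 + 19 = 10
  P[6]: -14 + 19 = 5
  P[7]: -6 + 19 = 13

Answer: 5:10 6:5 7:13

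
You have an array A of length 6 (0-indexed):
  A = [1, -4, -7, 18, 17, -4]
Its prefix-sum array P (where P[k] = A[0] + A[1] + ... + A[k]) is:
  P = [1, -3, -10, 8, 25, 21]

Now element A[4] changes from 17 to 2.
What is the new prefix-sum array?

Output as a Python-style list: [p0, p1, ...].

Change: A[4] 17 -> 2, delta = -15
P[k] for k < 4: unchanged (A[4] not included)
P[k] for k >= 4: shift by delta = -15
  P[0] = 1 + 0 = 1
  P[1] = -3 + 0 = -3
  P[2] = -10 + 0 = -10
  P[3] = 8 + 0 = 8
  P[4] = 25 + -15 = 10
  P[5] = 21 + -15 = 6

Answer: [1, -3, -10, 8, 10, 6]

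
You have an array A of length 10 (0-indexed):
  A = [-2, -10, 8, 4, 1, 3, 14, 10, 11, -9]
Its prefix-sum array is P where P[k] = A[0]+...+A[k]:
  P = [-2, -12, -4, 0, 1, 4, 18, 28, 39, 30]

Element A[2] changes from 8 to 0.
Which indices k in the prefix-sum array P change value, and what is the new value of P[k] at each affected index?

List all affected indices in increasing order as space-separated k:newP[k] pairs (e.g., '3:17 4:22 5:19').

Answer: 2:-12 3:-8 4:-7 5:-4 6:10 7:20 8:31 9:22

Derivation:
P[k] = A[0] + ... + A[k]
P[k] includes A[2] iff k >= 2
Affected indices: 2, 3, ..., 9; delta = -8
  P[2]: -4 + -8 = -12
  P[3]: 0 + -8 = -8
  P[4]: 1 + -8 = -7
  P[5]: 4 + -8 = -4
  P[6]: 18 + -8 = 10
  P[7]: 28 + -8 = 20
  P[8]: 39 + -8 = 31
  P[9]: 30 + -8 = 22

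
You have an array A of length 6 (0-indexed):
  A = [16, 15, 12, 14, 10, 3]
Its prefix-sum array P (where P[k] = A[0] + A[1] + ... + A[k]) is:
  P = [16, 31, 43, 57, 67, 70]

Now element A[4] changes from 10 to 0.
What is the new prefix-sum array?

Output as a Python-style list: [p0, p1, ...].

Answer: [16, 31, 43, 57, 57, 60]

Derivation:
Change: A[4] 10 -> 0, delta = -10
P[k] for k < 4: unchanged (A[4] not included)
P[k] for k >= 4: shift by delta = -10
  P[0] = 16 + 0 = 16
  P[1] = 31 + 0 = 31
  P[2] = 43 + 0 = 43
  P[3] = 57 + 0 = 57
  P[4] = 67 + -10 = 57
  P[5] = 70 + -10 = 60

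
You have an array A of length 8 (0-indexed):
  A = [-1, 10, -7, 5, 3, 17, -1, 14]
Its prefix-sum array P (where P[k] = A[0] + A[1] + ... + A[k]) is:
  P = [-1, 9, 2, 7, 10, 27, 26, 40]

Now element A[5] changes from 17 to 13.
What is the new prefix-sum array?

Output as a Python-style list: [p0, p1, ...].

Change: A[5] 17 -> 13, delta = -4
P[k] for k < 5: unchanged (A[5] not included)
P[k] for k >= 5: shift by delta = -4
  P[0] = -1 + 0 = -1
  P[1] = 9 + 0 = 9
  P[2] = 2 + 0 = 2
  P[3] = 7 + 0 = 7
  P[4] = 10 + 0 = 10
  P[5] = 27 + -4 = 23
  P[6] = 26 + -4 = 22
  P[7] = 40 + -4 = 36

Answer: [-1, 9, 2, 7, 10, 23, 22, 36]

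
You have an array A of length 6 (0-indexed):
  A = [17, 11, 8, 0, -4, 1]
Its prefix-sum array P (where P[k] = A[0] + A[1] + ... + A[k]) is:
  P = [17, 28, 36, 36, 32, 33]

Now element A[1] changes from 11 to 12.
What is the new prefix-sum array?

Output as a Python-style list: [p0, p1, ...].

Answer: [17, 29, 37, 37, 33, 34]

Derivation:
Change: A[1] 11 -> 12, delta = 1
P[k] for k < 1: unchanged (A[1] not included)
P[k] for k >= 1: shift by delta = 1
  P[0] = 17 + 0 = 17
  P[1] = 28 + 1 = 29
  P[2] = 36 + 1 = 37
  P[3] = 36 + 1 = 37
  P[4] = 32 + 1 = 33
  P[5] = 33 + 1 = 34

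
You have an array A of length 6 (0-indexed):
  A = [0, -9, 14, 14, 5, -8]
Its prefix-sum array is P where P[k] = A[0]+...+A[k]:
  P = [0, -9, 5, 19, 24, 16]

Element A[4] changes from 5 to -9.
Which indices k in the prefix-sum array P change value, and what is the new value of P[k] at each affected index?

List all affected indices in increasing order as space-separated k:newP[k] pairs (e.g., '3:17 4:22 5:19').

P[k] = A[0] + ... + A[k]
P[k] includes A[4] iff k >= 4
Affected indices: 4, 5, ..., 5; delta = -14
  P[4]: 24 + -14 = 10
  P[5]: 16 + -14 = 2

Answer: 4:10 5:2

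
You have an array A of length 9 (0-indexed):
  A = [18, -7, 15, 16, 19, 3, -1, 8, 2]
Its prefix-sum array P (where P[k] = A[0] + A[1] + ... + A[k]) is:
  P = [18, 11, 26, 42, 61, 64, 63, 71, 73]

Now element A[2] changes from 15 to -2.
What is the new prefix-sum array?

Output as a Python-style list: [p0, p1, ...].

Change: A[2] 15 -> -2, delta = -17
P[k] for k < 2: unchanged (A[2] not included)
P[k] for k >= 2: shift by delta = -17
  P[0] = 18 + 0 = 18
  P[1] = 11 + 0 = 11
  P[2] = 26 + -17 = 9
  P[3] = 42 + -17 = 25
  P[4] = 61 + -17 = 44
  P[5] = 64 + -17 = 47
  P[6] = 63 + -17 = 46
  P[7] = 71 + -17 = 54
  P[8] = 73 + -17 = 56

Answer: [18, 11, 9, 25, 44, 47, 46, 54, 56]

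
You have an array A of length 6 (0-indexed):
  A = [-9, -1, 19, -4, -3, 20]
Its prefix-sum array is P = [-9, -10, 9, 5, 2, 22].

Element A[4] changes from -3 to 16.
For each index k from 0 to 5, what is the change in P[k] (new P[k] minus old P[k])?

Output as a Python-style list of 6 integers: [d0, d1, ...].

Element change: A[4] -3 -> 16, delta = 19
For k < 4: P[k] unchanged, delta_P[k] = 0
For k >= 4: P[k] shifts by exactly 19
Delta array: [0, 0, 0, 0, 19, 19]

Answer: [0, 0, 0, 0, 19, 19]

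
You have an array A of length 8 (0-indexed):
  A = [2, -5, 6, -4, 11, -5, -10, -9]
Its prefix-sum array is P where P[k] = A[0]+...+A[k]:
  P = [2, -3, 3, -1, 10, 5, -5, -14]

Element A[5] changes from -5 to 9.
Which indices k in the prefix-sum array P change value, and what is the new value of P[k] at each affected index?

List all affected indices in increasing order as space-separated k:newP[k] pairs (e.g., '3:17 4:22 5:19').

Answer: 5:19 6:9 7:0

Derivation:
P[k] = A[0] + ... + A[k]
P[k] includes A[5] iff k >= 5
Affected indices: 5, 6, ..., 7; delta = 14
  P[5]: 5 + 14 = 19
  P[6]: -5 + 14 = 9
  P[7]: -14 + 14 = 0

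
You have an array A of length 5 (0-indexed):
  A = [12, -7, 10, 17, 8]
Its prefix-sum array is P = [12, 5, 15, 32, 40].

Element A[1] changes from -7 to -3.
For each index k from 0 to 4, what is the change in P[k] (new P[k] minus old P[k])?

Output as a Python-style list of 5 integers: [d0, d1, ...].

Element change: A[1] -7 -> -3, delta = 4
For k < 1: P[k] unchanged, delta_P[k] = 0
For k >= 1: P[k] shifts by exactly 4
Delta array: [0, 4, 4, 4, 4]

Answer: [0, 4, 4, 4, 4]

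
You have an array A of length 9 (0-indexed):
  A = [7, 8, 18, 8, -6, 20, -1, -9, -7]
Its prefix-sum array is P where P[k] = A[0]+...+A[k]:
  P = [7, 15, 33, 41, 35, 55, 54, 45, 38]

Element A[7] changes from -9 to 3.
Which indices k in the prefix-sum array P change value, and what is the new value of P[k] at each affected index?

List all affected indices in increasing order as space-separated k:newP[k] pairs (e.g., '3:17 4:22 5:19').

P[k] = A[0] + ... + A[k]
P[k] includes A[7] iff k >= 7
Affected indices: 7, 8, ..., 8; delta = 12
  P[7]: 45 + 12 = 57
  P[8]: 38 + 12 = 50

Answer: 7:57 8:50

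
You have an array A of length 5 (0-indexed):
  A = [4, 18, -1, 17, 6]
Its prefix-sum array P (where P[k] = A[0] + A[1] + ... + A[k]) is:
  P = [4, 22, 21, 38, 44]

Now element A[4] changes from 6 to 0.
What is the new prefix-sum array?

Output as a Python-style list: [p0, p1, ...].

Change: A[4] 6 -> 0, delta = -6
P[k] for k < 4: unchanged (A[4] not included)
P[k] for k >= 4: shift by delta = -6
  P[0] = 4 + 0 = 4
  P[1] = 22 + 0 = 22
  P[2] = 21 + 0 = 21
  P[3] = 38 + 0 = 38
  P[4] = 44 + -6 = 38

Answer: [4, 22, 21, 38, 38]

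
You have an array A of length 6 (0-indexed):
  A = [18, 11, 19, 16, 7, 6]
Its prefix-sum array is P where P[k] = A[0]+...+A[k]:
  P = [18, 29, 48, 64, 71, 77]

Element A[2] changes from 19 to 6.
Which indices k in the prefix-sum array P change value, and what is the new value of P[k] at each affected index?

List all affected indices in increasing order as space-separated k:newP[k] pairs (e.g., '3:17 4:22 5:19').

P[k] = A[0] + ... + A[k]
P[k] includes A[2] iff k >= 2
Affected indices: 2, 3, ..., 5; delta = -13
  P[2]: 48 + -13 = 35
  P[3]: 64 + -13 = 51
  P[4]: 71 + -13 = 58
  P[5]: 77 + -13 = 64

Answer: 2:35 3:51 4:58 5:64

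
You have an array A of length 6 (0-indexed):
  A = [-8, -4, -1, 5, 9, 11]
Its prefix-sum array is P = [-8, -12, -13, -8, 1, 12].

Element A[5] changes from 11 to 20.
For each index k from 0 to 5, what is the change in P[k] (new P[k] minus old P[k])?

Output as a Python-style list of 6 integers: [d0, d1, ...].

Answer: [0, 0, 0, 0, 0, 9]

Derivation:
Element change: A[5] 11 -> 20, delta = 9
For k < 5: P[k] unchanged, delta_P[k] = 0
For k >= 5: P[k] shifts by exactly 9
Delta array: [0, 0, 0, 0, 0, 9]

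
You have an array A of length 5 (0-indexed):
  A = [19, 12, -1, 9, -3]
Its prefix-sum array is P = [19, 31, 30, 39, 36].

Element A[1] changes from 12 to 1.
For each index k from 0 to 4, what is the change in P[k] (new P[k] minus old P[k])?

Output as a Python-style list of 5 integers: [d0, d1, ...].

Element change: A[1] 12 -> 1, delta = -11
For k < 1: P[k] unchanged, delta_P[k] = 0
For k >= 1: P[k] shifts by exactly -11
Delta array: [0, -11, -11, -11, -11]

Answer: [0, -11, -11, -11, -11]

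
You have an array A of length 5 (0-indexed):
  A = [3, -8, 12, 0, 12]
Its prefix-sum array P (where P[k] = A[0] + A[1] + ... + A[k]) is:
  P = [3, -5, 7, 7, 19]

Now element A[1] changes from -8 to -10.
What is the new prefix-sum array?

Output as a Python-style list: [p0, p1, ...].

Change: A[1] -8 -> -10, delta = -2
P[k] for k < 1: unchanged (A[1] not included)
P[k] for k >= 1: shift by delta = -2
  P[0] = 3 + 0 = 3
  P[1] = -5 + -2 = -7
  P[2] = 7 + -2 = 5
  P[3] = 7 + -2 = 5
  P[4] = 19 + -2 = 17

Answer: [3, -7, 5, 5, 17]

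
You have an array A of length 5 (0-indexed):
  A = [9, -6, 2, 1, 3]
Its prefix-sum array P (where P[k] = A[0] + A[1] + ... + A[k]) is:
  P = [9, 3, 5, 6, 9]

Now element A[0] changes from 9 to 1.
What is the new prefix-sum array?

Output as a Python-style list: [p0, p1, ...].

Answer: [1, -5, -3, -2, 1]

Derivation:
Change: A[0] 9 -> 1, delta = -8
P[k] for k < 0: unchanged (A[0] not included)
P[k] for k >= 0: shift by delta = -8
  P[0] = 9 + -8 = 1
  P[1] = 3 + -8 = -5
  P[2] = 5 + -8 = -3
  P[3] = 6 + -8 = -2
  P[4] = 9 + -8 = 1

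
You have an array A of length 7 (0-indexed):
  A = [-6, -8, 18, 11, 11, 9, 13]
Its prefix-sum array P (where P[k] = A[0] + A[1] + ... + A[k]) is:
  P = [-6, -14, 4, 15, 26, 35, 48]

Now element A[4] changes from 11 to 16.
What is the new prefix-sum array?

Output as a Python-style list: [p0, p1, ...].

Answer: [-6, -14, 4, 15, 31, 40, 53]

Derivation:
Change: A[4] 11 -> 16, delta = 5
P[k] for k < 4: unchanged (A[4] not included)
P[k] for k >= 4: shift by delta = 5
  P[0] = -6 + 0 = -6
  P[1] = -14 + 0 = -14
  P[2] = 4 + 0 = 4
  P[3] = 15 + 0 = 15
  P[4] = 26 + 5 = 31
  P[5] = 35 + 5 = 40
  P[6] = 48 + 5 = 53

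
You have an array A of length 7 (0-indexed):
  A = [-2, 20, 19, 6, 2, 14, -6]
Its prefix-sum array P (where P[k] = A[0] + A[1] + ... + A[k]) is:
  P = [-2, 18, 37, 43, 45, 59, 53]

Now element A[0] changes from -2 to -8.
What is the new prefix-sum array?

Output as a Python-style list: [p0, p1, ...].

Change: A[0] -2 -> -8, delta = -6
P[k] for k < 0: unchanged (A[0] not included)
P[k] for k >= 0: shift by delta = -6
  P[0] = -2 + -6 = -8
  P[1] = 18 + -6 = 12
  P[2] = 37 + -6 = 31
  P[3] = 43 + -6 = 37
  P[4] = 45 + -6 = 39
  P[5] = 59 + -6 = 53
  P[6] = 53 + -6 = 47

Answer: [-8, 12, 31, 37, 39, 53, 47]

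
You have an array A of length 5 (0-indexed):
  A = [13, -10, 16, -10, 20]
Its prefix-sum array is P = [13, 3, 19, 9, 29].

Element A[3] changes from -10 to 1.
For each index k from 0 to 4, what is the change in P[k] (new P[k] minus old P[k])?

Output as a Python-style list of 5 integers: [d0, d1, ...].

Answer: [0, 0, 0, 11, 11]

Derivation:
Element change: A[3] -10 -> 1, delta = 11
For k < 3: P[k] unchanged, delta_P[k] = 0
For k >= 3: P[k] shifts by exactly 11
Delta array: [0, 0, 0, 11, 11]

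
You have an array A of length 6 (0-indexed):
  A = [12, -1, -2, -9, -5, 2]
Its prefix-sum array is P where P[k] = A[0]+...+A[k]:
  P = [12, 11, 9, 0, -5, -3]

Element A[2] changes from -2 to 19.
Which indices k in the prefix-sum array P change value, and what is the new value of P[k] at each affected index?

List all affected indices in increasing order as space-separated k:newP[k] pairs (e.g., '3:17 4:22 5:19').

Answer: 2:30 3:21 4:16 5:18

Derivation:
P[k] = A[0] + ... + A[k]
P[k] includes A[2] iff k >= 2
Affected indices: 2, 3, ..., 5; delta = 21
  P[2]: 9 + 21 = 30
  P[3]: 0 + 21 = 21
  P[4]: -5 + 21 = 16
  P[5]: -3 + 21 = 18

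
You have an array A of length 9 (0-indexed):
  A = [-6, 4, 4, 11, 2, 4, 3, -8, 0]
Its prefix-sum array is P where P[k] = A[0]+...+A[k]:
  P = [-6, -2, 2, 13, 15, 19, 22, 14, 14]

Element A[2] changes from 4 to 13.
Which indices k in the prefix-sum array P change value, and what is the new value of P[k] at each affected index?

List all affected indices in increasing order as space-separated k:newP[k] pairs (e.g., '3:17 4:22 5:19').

Answer: 2:11 3:22 4:24 5:28 6:31 7:23 8:23

Derivation:
P[k] = A[0] + ... + A[k]
P[k] includes A[2] iff k >= 2
Affected indices: 2, 3, ..., 8; delta = 9
  P[2]: 2 + 9 = 11
  P[3]: 13 + 9 = 22
  P[4]: 15 + 9 = 24
  P[5]: 19 + 9 = 28
  P[6]: 22 + 9 = 31
  P[7]: 14 + 9 = 23
  P[8]: 14 + 9 = 23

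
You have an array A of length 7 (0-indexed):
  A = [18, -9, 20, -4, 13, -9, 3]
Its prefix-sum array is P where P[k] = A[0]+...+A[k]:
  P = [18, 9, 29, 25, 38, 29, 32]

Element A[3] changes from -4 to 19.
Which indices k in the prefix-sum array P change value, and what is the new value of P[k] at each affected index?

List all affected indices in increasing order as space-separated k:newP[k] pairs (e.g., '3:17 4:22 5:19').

P[k] = A[0] + ... + A[k]
P[k] includes A[3] iff k >= 3
Affected indices: 3, 4, ..., 6; delta = 23
  P[3]: 25 + 23 = 48
  P[4]: 38 + 23 = 61
  P[5]: 29 + 23 = 52
  P[6]: 32 + 23 = 55

Answer: 3:48 4:61 5:52 6:55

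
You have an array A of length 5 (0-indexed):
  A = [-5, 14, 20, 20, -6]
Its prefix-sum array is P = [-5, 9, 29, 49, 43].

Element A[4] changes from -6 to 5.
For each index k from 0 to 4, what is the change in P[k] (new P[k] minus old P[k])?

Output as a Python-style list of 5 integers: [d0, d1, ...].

Answer: [0, 0, 0, 0, 11]

Derivation:
Element change: A[4] -6 -> 5, delta = 11
For k < 4: P[k] unchanged, delta_P[k] = 0
For k >= 4: P[k] shifts by exactly 11
Delta array: [0, 0, 0, 0, 11]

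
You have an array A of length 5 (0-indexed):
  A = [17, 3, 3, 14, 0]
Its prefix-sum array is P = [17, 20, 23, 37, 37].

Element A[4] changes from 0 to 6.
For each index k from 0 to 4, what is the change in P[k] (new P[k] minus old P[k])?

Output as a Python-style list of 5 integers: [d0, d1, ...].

Answer: [0, 0, 0, 0, 6]

Derivation:
Element change: A[4] 0 -> 6, delta = 6
For k < 4: P[k] unchanged, delta_P[k] = 0
For k >= 4: P[k] shifts by exactly 6
Delta array: [0, 0, 0, 0, 6]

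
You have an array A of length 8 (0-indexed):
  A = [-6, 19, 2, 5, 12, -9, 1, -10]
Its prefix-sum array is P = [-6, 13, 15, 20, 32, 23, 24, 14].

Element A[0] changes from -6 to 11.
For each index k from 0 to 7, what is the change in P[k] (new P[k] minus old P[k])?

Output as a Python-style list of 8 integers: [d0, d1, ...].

Element change: A[0] -6 -> 11, delta = 17
For k < 0: P[k] unchanged, delta_P[k] = 0
For k >= 0: P[k] shifts by exactly 17
Delta array: [17, 17, 17, 17, 17, 17, 17, 17]

Answer: [17, 17, 17, 17, 17, 17, 17, 17]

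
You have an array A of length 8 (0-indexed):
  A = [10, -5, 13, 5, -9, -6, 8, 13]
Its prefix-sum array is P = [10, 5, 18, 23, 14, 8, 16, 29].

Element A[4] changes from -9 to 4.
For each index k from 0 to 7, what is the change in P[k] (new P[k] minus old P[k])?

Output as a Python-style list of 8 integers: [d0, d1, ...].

Answer: [0, 0, 0, 0, 13, 13, 13, 13]

Derivation:
Element change: A[4] -9 -> 4, delta = 13
For k < 4: P[k] unchanged, delta_P[k] = 0
For k >= 4: P[k] shifts by exactly 13
Delta array: [0, 0, 0, 0, 13, 13, 13, 13]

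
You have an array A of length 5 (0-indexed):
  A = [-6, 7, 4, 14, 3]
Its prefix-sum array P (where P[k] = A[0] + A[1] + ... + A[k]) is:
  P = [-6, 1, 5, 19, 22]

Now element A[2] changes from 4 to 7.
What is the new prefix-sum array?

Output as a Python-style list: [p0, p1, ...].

Answer: [-6, 1, 8, 22, 25]

Derivation:
Change: A[2] 4 -> 7, delta = 3
P[k] for k < 2: unchanged (A[2] not included)
P[k] for k >= 2: shift by delta = 3
  P[0] = -6 + 0 = -6
  P[1] = 1 + 0 = 1
  P[2] = 5 + 3 = 8
  P[3] = 19 + 3 = 22
  P[4] = 22 + 3 = 25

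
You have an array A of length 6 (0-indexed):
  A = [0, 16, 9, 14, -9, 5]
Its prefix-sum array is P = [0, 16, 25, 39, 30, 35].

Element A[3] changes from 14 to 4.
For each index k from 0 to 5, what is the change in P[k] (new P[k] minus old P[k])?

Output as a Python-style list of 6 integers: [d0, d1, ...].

Element change: A[3] 14 -> 4, delta = -10
For k < 3: P[k] unchanged, delta_P[k] = 0
For k >= 3: P[k] shifts by exactly -10
Delta array: [0, 0, 0, -10, -10, -10]

Answer: [0, 0, 0, -10, -10, -10]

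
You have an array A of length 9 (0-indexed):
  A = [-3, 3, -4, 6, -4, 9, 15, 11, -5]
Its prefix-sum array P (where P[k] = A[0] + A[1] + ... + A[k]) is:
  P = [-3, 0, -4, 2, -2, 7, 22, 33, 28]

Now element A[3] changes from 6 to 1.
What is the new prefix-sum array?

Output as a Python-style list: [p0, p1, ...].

Answer: [-3, 0, -4, -3, -7, 2, 17, 28, 23]

Derivation:
Change: A[3] 6 -> 1, delta = -5
P[k] for k < 3: unchanged (A[3] not included)
P[k] for k >= 3: shift by delta = -5
  P[0] = -3 + 0 = -3
  P[1] = 0 + 0 = 0
  P[2] = -4 + 0 = -4
  P[3] = 2 + -5 = -3
  P[4] = -2 + -5 = -7
  P[5] = 7 + -5 = 2
  P[6] = 22 + -5 = 17
  P[7] = 33 + -5 = 28
  P[8] = 28 + -5 = 23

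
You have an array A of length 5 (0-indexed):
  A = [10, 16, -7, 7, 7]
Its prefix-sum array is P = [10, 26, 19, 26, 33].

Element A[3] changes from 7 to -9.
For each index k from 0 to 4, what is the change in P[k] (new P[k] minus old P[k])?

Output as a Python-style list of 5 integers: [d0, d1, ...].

Element change: A[3] 7 -> -9, delta = -16
For k < 3: P[k] unchanged, delta_P[k] = 0
For k >= 3: P[k] shifts by exactly -16
Delta array: [0, 0, 0, -16, -16]

Answer: [0, 0, 0, -16, -16]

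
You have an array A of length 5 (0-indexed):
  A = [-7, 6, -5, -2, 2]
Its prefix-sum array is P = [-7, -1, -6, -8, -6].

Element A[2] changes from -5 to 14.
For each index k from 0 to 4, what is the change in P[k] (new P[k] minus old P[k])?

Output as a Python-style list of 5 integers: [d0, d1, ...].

Element change: A[2] -5 -> 14, delta = 19
For k < 2: P[k] unchanged, delta_P[k] = 0
For k >= 2: P[k] shifts by exactly 19
Delta array: [0, 0, 19, 19, 19]

Answer: [0, 0, 19, 19, 19]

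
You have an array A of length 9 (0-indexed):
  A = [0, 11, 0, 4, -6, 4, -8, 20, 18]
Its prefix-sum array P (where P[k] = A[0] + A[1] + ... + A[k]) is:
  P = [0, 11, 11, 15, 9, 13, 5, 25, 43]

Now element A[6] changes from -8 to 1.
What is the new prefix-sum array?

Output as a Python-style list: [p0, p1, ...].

Answer: [0, 11, 11, 15, 9, 13, 14, 34, 52]

Derivation:
Change: A[6] -8 -> 1, delta = 9
P[k] for k < 6: unchanged (A[6] not included)
P[k] for k >= 6: shift by delta = 9
  P[0] = 0 + 0 = 0
  P[1] = 11 + 0 = 11
  P[2] = 11 + 0 = 11
  P[3] = 15 + 0 = 15
  P[4] = 9 + 0 = 9
  P[5] = 13 + 0 = 13
  P[6] = 5 + 9 = 14
  P[7] = 25 + 9 = 34
  P[8] = 43 + 9 = 52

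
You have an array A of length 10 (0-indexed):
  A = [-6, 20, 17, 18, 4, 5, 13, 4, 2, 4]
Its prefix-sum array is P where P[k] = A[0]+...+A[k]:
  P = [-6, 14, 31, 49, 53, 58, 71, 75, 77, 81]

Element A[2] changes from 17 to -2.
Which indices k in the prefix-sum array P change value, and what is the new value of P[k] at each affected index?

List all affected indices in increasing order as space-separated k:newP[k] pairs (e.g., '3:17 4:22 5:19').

P[k] = A[0] + ... + A[k]
P[k] includes A[2] iff k >= 2
Affected indices: 2, 3, ..., 9; delta = -19
  P[2]: 31 + -19 = 12
  P[3]: 49 + -19 = 30
  P[4]: 53 + -19 = 34
  P[5]: 58 + -19 = 39
  P[6]: 71 + -19 = 52
  P[7]: 75 + -19 = 56
  P[8]: 77 + -19 = 58
  P[9]: 81 + -19 = 62

Answer: 2:12 3:30 4:34 5:39 6:52 7:56 8:58 9:62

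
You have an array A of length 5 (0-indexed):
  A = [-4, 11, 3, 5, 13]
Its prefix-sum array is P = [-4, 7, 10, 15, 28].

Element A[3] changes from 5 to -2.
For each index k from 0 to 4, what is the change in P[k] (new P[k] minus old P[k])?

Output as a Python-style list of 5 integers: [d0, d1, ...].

Element change: A[3] 5 -> -2, delta = -7
For k < 3: P[k] unchanged, delta_P[k] = 0
For k >= 3: P[k] shifts by exactly -7
Delta array: [0, 0, 0, -7, -7]

Answer: [0, 0, 0, -7, -7]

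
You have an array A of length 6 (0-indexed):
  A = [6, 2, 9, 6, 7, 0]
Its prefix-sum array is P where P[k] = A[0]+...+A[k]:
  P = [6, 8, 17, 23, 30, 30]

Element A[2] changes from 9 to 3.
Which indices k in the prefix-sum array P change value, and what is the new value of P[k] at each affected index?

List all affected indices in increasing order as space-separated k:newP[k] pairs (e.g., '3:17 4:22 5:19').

P[k] = A[0] + ... + A[k]
P[k] includes A[2] iff k >= 2
Affected indices: 2, 3, ..., 5; delta = -6
  P[2]: 17 + -6 = 11
  P[3]: 23 + -6 = 17
  P[4]: 30 + -6 = 24
  P[5]: 30 + -6 = 24

Answer: 2:11 3:17 4:24 5:24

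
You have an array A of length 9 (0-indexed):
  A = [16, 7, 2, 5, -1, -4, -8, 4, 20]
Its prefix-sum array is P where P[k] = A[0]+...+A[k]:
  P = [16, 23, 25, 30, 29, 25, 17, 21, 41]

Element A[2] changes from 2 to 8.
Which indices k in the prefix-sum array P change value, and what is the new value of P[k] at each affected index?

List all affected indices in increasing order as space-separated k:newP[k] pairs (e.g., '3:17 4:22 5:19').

Answer: 2:31 3:36 4:35 5:31 6:23 7:27 8:47

Derivation:
P[k] = A[0] + ... + A[k]
P[k] includes A[2] iff k >= 2
Affected indices: 2, 3, ..., 8; delta = 6
  P[2]: 25 + 6 = 31
  P[3]: 30 + 6 = 36
  P[4]: 29 + 6 = 35
  P[5]: 25 + 6 = 31
  P[6]: 17 + 6 = 23
  P[7]: 21 + 6 = 27
  P[8]: 41 + 6 = 47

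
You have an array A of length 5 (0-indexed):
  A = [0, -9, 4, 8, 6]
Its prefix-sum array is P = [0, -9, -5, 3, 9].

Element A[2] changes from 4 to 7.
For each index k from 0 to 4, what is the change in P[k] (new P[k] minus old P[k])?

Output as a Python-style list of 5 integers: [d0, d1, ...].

Answer: [0, 0, 3, 3, 3]

Derivation:
Element change: A[2] 4 -> 7, delta = 3
For k < 2: P[k] unchanged, delta_P[k] = 0
For k >= 2: P[k] shifts by exactly 3
Delta array: [0, 0, 3, 3, 3]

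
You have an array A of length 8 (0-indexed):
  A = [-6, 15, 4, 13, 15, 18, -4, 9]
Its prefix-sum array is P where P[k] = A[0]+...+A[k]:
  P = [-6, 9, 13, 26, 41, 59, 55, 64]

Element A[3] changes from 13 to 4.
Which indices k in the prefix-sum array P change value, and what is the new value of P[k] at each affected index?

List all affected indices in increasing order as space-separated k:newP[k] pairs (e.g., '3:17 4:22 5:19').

Answer: 3:17 4:32 5:50 6:46 7:55

Derivation:
P[k] = A[0] + ... + A[k]
P[k] includes A[3] iff k >= 3
Affected indices: 3, 4, ..., 7; delta = -9
  P[3]: 26 + -9 = 17
  P[4]: 41 + -9 = 32
  P[5]: 59 + -9 = 50
  P[6]: 55 + -9 = 46
  P[7]: 64 + -9 = 55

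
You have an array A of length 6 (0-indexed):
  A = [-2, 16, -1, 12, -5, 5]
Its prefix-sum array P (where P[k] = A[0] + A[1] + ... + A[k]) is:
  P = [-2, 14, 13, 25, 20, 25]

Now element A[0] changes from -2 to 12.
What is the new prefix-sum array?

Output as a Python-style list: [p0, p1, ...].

Answer: [12, 28, 27, 39, 34, 39]

Derivation:
Change: A[0] -2 -> 12, delta = 14
P[k] for k < 0: unchanged (A[0] not included)
P[k] for k >= 0: shift by delta = 14
  P[0] = -2 + 14 = 12
  P[1] = 14 + 14 = 28
  P[2] = 13 + 14 = 27
  P[3] = 25 + 14 = 39
  P[4] = 20 + 14 = 34
  P[5] = 25 + 14 = 39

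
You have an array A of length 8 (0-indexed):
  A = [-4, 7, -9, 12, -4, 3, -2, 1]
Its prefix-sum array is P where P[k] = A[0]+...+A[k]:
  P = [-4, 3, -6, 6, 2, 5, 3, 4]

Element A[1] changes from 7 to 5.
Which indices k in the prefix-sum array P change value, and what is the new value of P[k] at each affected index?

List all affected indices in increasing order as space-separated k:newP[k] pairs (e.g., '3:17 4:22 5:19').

P[k] = A[0] + ... + A[k]
P[k] includes A[1] iff k >= 1
Affected indices: 1, 2, ..., 7; delta = -2
  P[1]: 3 + -2 = 1
  P[2]: -6 + -2 = -8
  P[3]: 6 + -2 = 4
  P[4]: 2 + -2 = 0
  P[5]: 5 + -2 = 3
  P[6]: 3 + -2 = 1
  P[7]: 4 + -2 = 2

Answer: 1:1 2:-8 3:4 4:0 5:3 6:1 7:2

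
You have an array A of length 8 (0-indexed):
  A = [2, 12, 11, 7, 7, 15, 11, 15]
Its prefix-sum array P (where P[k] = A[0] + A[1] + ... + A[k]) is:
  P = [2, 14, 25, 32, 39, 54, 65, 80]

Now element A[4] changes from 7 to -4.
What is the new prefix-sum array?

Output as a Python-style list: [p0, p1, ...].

Answer: [2, 14, 25, 32, 28, 43, 54, 69]

Derivation:
Change: A[4] 7 -> -4, delta = -11
P[k] for k < 4: unchanged (A[4] not included)
P[k] for k >= 4: shift by delta = -11
  P[0] = 2 + 0 = 2
  P[1] = 14 + 0 = 14
  P[2] = 25 + 0 = 25
  P[3] = 32 + 0 = 32
  P[4] = 39 + -11 = 28
  P[5] = 54 + -11 = 43
  P[6] = 65 + -11 = 54
  P[7] = 80 + -11 = 69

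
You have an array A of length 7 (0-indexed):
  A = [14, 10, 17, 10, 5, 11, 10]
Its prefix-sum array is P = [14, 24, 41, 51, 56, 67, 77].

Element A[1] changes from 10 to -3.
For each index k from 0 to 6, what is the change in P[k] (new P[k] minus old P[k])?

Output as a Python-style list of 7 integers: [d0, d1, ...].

Answer: [0, -13, -13, -13, -13, -13, -13]

Derivation:
Element change: A[1] 10 -> -3, delta = -13
For k < 1: P[k] unchanged, delta_P[k] = 0
For k >= 1: P[k] shifts by exactly -13
Delta array: [0, -13, -13, -13, -13, -13, -13]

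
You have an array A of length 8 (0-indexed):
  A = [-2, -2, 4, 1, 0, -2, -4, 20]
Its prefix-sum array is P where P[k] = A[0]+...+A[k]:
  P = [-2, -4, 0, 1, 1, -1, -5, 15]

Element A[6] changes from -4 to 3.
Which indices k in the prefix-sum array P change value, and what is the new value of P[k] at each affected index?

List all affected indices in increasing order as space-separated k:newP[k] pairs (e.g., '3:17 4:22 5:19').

P[k] = A[0] + ... + A[k]
P[k] includes A[6] iff k >= 6
Affected indices: 6, 7, ..., 7; delta = 7
  P[6]: -5 + 7 = 2
  P[7]: 15 + 7 = 22

Answer: 6:2 7:22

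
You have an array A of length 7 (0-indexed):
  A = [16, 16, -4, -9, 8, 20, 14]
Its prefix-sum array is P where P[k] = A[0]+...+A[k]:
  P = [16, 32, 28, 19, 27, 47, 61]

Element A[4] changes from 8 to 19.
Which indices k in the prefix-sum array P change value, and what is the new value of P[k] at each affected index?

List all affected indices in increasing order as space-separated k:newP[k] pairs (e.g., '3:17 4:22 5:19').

Answer: 4:38 5:58 6:72

Derivation:
P[k] = A[0] + ... + A[k]
P[k] includes A[4] iff k >= 4
Affected indices: 4, 5, ..., 6; delta = 11
  P[4]: 27 + 11 = 38
  P[5]: 47 + 11 = 58
  P[6]: 61 + 11 = 72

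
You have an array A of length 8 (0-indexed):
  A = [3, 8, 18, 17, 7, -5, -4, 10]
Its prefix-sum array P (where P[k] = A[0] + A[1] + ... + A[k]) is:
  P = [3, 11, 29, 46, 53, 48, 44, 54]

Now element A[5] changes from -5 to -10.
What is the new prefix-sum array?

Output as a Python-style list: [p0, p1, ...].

Answer: [3, 11, 29, 46, 53, 43, 39, 49]

Derivation:
Change: A[5] -5 -> -10, delta = -5
P[k] for k < 5: unchanged (A[5] not included)
P[k] for k >= 5: shift by delta = -5
  P[0] = 3 + 0 = 3
  P[1] = 11 + 0 = 11
  P[2] = 29 + 0 = 29
  P[3] = 46 + 0 = 46
  P[4] = 53 + 0 = 53
  P[5] = 48 + -5 = 43
  P[6] = 44 + -5 = 39
  P[7] = 54 + -5 = 49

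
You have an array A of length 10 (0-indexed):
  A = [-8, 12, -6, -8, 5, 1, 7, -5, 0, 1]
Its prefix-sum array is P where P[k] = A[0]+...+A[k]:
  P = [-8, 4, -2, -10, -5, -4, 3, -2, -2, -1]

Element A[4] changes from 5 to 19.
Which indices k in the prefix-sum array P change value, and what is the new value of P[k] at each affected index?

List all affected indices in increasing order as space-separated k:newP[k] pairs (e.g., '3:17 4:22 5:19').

P[k] = A[0] + ... + A[k]
P[k] includes A[4] iff k >= 4
Affected indices: 4, 5, ..., 9; delta = 14
  P[4]: -5 + 14 = 9
  P[5]: -4 + 14 = 10
  P[6]: 3 + 14 = 17
  P[7]: -2 + 14 = 12
  P[8]: -2 + 14 = 12
  P[9]: -1 + 14 = 13

Answer: 4:9 5:10 6:17 7:12 8:12 9:13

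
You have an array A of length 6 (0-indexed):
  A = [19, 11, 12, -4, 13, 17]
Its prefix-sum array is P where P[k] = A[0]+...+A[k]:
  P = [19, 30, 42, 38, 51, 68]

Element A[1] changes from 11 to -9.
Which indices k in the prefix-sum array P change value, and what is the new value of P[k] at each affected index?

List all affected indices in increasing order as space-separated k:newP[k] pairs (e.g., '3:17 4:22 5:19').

P[k] = A[0] + ... + A[k]
P[k] includes A[1] iff k >= 1
Affected indices: 1, 2, ..., 5; delta = -20
  P[1]: 30 + -20 = 10
  P[2]: 42 + -20 = 22
  P[3]: 38 + -20 = 18
  P[4]: 51 + -20 = 31
  P[5]: 68 + -20 = 48

Answer: 1:10 2:22 3:18 4:31 5:48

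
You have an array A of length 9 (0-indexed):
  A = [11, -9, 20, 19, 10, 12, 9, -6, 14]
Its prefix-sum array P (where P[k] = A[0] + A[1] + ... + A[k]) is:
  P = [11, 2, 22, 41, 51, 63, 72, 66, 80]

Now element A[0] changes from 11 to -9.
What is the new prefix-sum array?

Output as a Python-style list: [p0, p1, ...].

Change: A[0] 11 -> -9, delta = -20
P[k] for k < 0: unchanged (A[0] not included)
P[k] for k >= 0: shift by delta = -20
  P[0] = 11 + -20 = -9
  P[1] = 2 + -20 = -18
  P[2] = 22 + -20 = 2
  P[3] = 41 + -20 = 21
  P[4] = 51 + -20 = 31
  P[5] = 63 + -20 = 43
  P[6] = 72 + -20 = 52
  P[7] = 66 + -20 = 46
  P[8] = 80 + -20 = 60

Answer: [-9, -18, 2, 21, 31, 43, 52, 46, 60]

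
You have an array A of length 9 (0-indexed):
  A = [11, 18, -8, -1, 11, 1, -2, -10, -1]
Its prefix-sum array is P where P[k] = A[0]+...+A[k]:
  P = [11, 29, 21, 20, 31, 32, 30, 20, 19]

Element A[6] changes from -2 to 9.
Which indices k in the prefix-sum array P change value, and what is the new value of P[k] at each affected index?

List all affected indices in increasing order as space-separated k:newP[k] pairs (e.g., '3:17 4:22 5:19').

P[k] = A[0] + ... + A[k]
P[k] includes A[6] iff k >= 6
Affected indices: 6, 7, ..., 8; delta = 11
  P[6]: 30 + 11 = 41
  P[7]: 20 + 11 = 31
  P[8]: 19 + 11 = 30

Answer: 6:41 7:31 8:30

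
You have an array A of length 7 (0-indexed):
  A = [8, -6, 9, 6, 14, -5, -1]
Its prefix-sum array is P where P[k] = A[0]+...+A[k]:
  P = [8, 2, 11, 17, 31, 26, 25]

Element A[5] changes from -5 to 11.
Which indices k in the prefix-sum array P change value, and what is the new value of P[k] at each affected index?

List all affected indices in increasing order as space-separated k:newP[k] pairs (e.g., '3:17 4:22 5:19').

Answer: 5:42 6:41

Derivation:
P[k] = A[0] + ... + A[k]
P[k] includes A[5] iff k >= 5
Affected indices: 5, 6, ..., 6; delta = 16
  P[5]: 26 + 16 = 42
  P[6]: 25 + 16 = 41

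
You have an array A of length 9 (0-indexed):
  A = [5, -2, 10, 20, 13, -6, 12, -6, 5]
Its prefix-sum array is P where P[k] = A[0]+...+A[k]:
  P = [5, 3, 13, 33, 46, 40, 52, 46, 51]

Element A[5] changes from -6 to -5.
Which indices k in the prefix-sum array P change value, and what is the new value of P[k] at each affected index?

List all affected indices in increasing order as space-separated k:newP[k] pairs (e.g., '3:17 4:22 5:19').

Answer: 5:41 6:53 7:47 8:52

Derivation:
P[k] = A[0] + ... + A[k]
P[k] includes A[5] iff k >= 5
Affected indices: 5, 6, ..., 8; delta = 1
  P[5]: 40 + 1 = 41
  P[6]: 52 + 1 = 53
  P[7]: 46 + 1 = 47
  P[8]: 51 + 1 = 52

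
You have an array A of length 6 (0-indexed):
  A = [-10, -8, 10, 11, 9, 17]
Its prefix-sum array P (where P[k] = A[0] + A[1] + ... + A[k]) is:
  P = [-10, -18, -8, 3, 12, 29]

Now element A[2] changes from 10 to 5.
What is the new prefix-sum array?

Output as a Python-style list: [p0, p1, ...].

Change: A[2] 10 -> 5, delta = -5
P[k] for k < 2: unchanged (A[2] not included)
P[k] for k >= 2: shift by delta = -5
  P[0] = -10 + 0 = -10
  P[1] = -18 + 0 = -18
  P[2] = -8 + -5 = -13
  P[3] = 3 + -5 = -2
  P[4] = 12 + -5 = 7
  P[5] = 29 + -5 = 24

Answer: [-10, -18, -13, -2, 7, 24]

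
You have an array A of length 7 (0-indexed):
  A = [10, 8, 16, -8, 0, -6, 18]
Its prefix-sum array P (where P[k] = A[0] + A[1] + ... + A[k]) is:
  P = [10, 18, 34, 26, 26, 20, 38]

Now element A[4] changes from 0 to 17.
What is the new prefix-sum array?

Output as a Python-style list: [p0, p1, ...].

Answer: [10, 18, 34, 26, 43, 37, 55]

Derivation:
Change: A[4] 0 -> 17, delta = 17
P[k] for k < 4: unchanged (A[4] not included)
P[k] for k >= 4: shift by delta = 17
  P[0] = 10 + 0 = 10
  P[1] = 18 + 0 = 18
  P[2] = 34 + 0 = 34
  P[3] = 26 + 0 = 26
  P[4] = 26 + 17 = 43
  P[5] = 20 + 17 = 37
  P[6] = 38 + 17 = 55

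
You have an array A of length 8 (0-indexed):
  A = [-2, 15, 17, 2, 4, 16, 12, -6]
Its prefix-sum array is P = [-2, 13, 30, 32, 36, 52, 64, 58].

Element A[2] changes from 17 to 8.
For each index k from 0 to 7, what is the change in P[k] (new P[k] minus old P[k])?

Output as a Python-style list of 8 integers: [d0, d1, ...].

Answer: [0, 0, -9, -9, -9, -9, -9, -9]

Derivation:
Element change: A[2] 17 -> 8, delta = -9
For k < 2: P[k] unchanged, delta_P[k] = 0
For k >= 2: P[k] shifts by exactly -9
Delta array: [0, 0, -9, -9, -9, -9, -9, -9]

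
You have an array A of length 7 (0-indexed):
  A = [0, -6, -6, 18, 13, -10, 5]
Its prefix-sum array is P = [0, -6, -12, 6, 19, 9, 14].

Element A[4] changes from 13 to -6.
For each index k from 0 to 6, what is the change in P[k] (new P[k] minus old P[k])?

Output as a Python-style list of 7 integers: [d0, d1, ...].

Answer: [0, 0, 0, 0, -19, -19, -19]

Derivation:
Element change: A[4] 13 -> -6, delta = -19
For k < 4: P[k] unchanged, delta_P[k] = 0
For k >= 4: P[k] shifts by exactly -19
Delta array: [0, 0, 0, 0, -19, -19, -19]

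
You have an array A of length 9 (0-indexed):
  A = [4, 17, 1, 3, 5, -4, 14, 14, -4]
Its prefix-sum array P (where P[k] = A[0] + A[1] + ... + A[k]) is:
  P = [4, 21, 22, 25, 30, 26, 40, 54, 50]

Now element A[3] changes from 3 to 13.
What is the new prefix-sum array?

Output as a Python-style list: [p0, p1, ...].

Answer: [4, 21, 22, 35, 40, 36, 50, 64, 60]

Derivation:
Change: A[3] 3 -> 13, delta = 10
P[k] for k < 3: unchanged (A[3] not included)
P[k] for k >= 3: shift by delta = 10
  P[0] = 4 + 0 = 4
  P[1] = 21 + 0 = 21
  P[2] = 22 + 0 = 22
  P[3] = 25 + 10 = 35
  P[4] = 30 + 10 = 40
  P[5] = 26 + 10 = 36
  P[6] = 40 + 10 = 50
  P[7] = 54 + 10 = 64
  P[8] = 50 + 10 = 60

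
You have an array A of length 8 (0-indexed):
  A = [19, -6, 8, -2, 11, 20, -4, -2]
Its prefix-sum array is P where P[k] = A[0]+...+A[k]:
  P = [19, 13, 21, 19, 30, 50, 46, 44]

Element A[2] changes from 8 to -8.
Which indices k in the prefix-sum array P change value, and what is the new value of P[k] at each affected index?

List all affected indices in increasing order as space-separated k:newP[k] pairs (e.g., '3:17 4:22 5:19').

Answer: 2:5 3:3 4:14 5:34 6:30 7:28

Derivation:
P[k] = A[0] + ... + A[k]
P[k] includes A[2] iff k >= 2
Affected indices: 2, 3, ..., 7; delta = -16
  P[2]: 21 + -16 = 5
  P[3]: 19 + -16 = 3
  P[4]: 30 + -16 = 14
  P[5]: 50 + -16 = 34
  P[6]: 46 + -16 = 30
  P[7]: 44 + -16 = 28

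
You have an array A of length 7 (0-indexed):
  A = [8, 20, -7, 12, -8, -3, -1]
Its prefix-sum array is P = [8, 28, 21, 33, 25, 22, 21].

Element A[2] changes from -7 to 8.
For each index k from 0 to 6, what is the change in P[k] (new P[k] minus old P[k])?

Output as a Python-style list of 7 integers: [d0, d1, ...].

Answer: [0, 0, 15, 15, 15, 15, 15]

Derivation:
Element change: A[2] -7 -> 8, delta = 15
For k < 2: P[k] unchanged, delta_P[k] = 0
For k >= 2: P[k] shifts by exactly 15
Delta array: [0, 0, 15, 15, 15, 15, 15]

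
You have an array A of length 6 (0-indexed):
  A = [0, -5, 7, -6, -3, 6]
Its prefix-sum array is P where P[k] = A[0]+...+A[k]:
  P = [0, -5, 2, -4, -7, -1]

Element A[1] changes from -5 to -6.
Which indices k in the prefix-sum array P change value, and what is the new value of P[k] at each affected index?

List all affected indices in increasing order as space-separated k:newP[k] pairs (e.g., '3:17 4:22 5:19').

Answer: 1:-6 2:1 3:-5 4:-8 5:-2

Derivation:
P[k] = A[0] + ... + A[k]
P[k] includes A[1] iff k >= 1
Affected indices: 1, 2, ..., 5; delta = -1
  P[1]: -5 + -1 = -6
  P[2]: 2 + -1 = 1
  P[3]: -4 + -1 = -5
  P[4]: -7 + -1 = -8
  P[5]: -1 + -1 = -2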